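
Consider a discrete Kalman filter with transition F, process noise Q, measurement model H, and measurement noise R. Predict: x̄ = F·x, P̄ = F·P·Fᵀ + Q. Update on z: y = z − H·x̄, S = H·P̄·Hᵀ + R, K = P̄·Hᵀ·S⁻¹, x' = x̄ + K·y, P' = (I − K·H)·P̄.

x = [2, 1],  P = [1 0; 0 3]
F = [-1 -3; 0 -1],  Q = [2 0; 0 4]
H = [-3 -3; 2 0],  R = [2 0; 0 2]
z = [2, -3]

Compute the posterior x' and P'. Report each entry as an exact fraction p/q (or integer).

x̄ = F·x = [-5, -1]
P̄ = F·P·Fᵀ + Q = [30 9; 9 7]
y = z − H·x̄ = [-16, 7]
S = H·P̄·Hᵀ + R = [497 -234; -234 122]
K = P̄·Hᵀ·S⁻¹ = [-117/2939 1221/2939; -822/2939 -1143/2939]
x' = x̄ + K·y = [-4276/2939, 2212/2939]
P' = (I − K·H)·P̄ = [1221/2939 -1143/2939; -1143/2939 1691/2939]

x' = [-4276/2939, 2212/2939]
P' = [1221/2939 -1143/2939; -1143/2939 1691/2939]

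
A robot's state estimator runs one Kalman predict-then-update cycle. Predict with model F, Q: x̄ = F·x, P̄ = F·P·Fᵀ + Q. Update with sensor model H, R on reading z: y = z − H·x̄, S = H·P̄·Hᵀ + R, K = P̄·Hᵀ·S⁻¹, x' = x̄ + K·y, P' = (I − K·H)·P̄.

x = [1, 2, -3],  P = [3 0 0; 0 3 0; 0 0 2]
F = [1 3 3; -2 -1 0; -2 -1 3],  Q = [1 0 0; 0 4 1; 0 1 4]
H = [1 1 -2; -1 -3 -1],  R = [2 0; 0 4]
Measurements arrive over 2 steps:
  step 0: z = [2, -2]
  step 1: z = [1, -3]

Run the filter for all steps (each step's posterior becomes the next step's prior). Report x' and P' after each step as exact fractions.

step 0: x̄ = F·x = [-2, -4, -13]
step 0: P̄ = F·P·Fᵀ + Q = [49 -15 3; -15 19 16; 3 16 37]
step 0: y = z − H·x̄ = [-18, -29]
step 0: S = H·P̄·Hᵀ + R = [112 111; 111 273]
step 0: K = P̄·Hᵀ·S⁻¹ = [2807/6085 -3892/18255; -402/6085 -3388/18255; -1749/6085 -3751/18255]
step 0: x' = x̄ + K·y = [-15044/3651, 9388/3651, -6818/3651]
step 0: P' = (I − K·H)·P̄ = [631463/18255 -263773/18255 175424/18255; -263773/18255 116573/18255 -72394/18255; 175424/18255 -72394/18255 56762/18255]
step 1: x̄ = F·x = [-7334/3651, 6900/1217, 82/1217]
step 1: P̄ = F·P·Fᵀ + Q = [376547/18255 -200532/6085 -72004/6085; -200532/6085 553451/6085 256742/6085; -72004/6085 256742/6085 166829/6085]
step 1: y = z − H·x̄ = [-9223/3651, 44059/3651]
step 1: S = H·P̄·Hᵀ + R = [131062/3651 336974/3651; 336974/3651 16472987/18255]
step 1: K = P̄·Hᵀ·S⁻¹ = [35011993/435832714 19960818/217916357; 40624543/435832714 -70201294/217916357; -81812551/217916357 -25962673/217916357]
step 1: x' = x̄ + K·y = [-482170741/435832714, 674078169/435832714, -91954212/217916357]
step 1: P' = (I − K·H)·P̄ = [4997185645/435832714 -2177272291/435832714 687472342/217916357; -2177272291/435832714 1105183809/435832714 -288334392/217916357; 687472342/217916357 -288334392/217916357 281381526/217916357]

step 0: x' = [-15044/3651, 9388/3651, -6818/3651], P' = [631463/18255 -263773/18255 175424/18255; -263773/18255 116573/18255 -72394/18255; 175424/18255 -72394/18255 56762/18255]
step 1: x' = [-482170741/435832714, 674078169/435832714, -91954212/217916357], P' = [4997185645/435832714 -2177272291/435832714 687472342/217916357; -2177272291/435832714 1105183809/435832714 -288334392/217916357; 687472342/217916357 -288334392/217916357 281381526/217916357]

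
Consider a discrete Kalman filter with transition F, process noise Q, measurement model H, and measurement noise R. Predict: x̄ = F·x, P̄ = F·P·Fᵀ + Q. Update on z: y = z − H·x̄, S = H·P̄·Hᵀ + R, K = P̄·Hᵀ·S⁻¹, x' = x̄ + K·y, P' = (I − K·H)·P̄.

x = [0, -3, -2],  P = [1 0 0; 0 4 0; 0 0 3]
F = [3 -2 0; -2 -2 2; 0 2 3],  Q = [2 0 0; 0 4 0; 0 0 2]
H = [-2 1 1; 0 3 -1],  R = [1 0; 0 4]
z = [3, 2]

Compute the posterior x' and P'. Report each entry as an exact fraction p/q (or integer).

x' = [-180760/78073, 7918/78073, -143844/78073]
P' = [485083/78073 245942/78073 703714/78073; 245942/78073 148816/78073 352216/78073; 703714/78073 352216/78073 1082756/78073]

x̄ = F·x = [6, 2, -12]
P̄ = F·P·Fᵀ + Q = [27 10 -16; 10 36 2; -16 2 45]
y = z − H·x̄ = [25, -16]
S = H·P̄·Hᵀ + R = [218 -25; -25 361]
K = P̄·Hᵀ·S⁻¹ = [-20510/78073 8528/78073; 9148/78073 23558/78073; 27544/78073 -6527/78073]
x' = x̄ + K·y = [-180760/78073, 7918/78073, -143844/78073]
P' = (I − K·H)·P̄ = [485083/78073 245942/78073 703714/78073; 245942/78073 148816/78073 352216/78073; 703714/78073 352216/78073 1082756/78073]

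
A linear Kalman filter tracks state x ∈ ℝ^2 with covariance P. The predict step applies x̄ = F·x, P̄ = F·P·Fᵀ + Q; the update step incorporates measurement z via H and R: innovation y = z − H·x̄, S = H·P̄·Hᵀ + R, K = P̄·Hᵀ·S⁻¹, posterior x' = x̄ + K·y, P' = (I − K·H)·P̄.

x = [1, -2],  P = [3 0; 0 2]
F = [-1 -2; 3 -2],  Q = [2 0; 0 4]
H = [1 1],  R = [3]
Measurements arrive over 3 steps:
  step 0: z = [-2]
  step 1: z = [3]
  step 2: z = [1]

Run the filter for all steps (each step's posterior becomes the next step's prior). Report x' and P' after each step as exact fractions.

step 0: x' = [15/53, -85/53], P' = [545/53 -509/53; -509/53 623/53]
step 1: x' = [44815/20769, 18125/20769], P' = [131911/20769 -119911/20769; -119911/20769 169741/20769]
step 2: x' = [-6893027/1782999, 8672387/1782999], P' = [11302951/1782999 -10167307/1782999; -10167307/1782999 14318353/1782999]

step 0: x̄ = F·x = [3, 7]
step 0: P̄ = F·P·Fᵀ + Q = [13 -1; -1 39]
step 0: y = z − H·x̄ = [-12]
step 0: S = H·P̄·Hᵀ + R = [53]
step 0: K = P̄·Hᵀ·S⁻¹ = [12/53; 38/53]
step 0: x' = x̄ + K·y = [15/53, -85/53]
step 0: P' = (I − K·H)·P̄ = [545/53 -509/53; -509/53 623/53]
step 1: x̄ = F·x = [155/53, 215/53]
step 1: P̄ = F·P·Fᵀ + Q = [1107/53 2893/53; 2893/53 13717/53]
step 1: y = z − H·x̄ = [-211/53]
step 1: S = H·P̄·Hᵀ + R = [20769/53]
step 1: K = P̄·Hᵀ·S⁻¹ = [4000/20769; 16610/20769]
step 1: x' = x̄ + K·y = [44815/20769, 18125/20769]
step 1: P' = (I − K·H)·P̄ = [131911/20769 -119911/20769; -119911/20769 169741/20769]
step 2: x̄ = F·x = [-81065/20769, 98195/20769]
step 2: P̄ = F·P·Fᵀ + Q = [372769/20769 762875/20769; 762875/20769 3388171/20769]
step 2: y = z − H·x̄ = [1213/6923]
step 2: S = H·P̄·Hᵀ + R = [1782999/6923]
step 2: K = P̄·Hᵀ·S⁻¹ = [378548/1782999; 1383682/1782999]
step 2: x' = x̄ + K·y = [-6893027/1782999, 8672387/1782999]
step 2: P' = (I − K·H)·P̄ = [11302951/1782999 -10167307/1782999; -10167307/1782999 14318353/1782999]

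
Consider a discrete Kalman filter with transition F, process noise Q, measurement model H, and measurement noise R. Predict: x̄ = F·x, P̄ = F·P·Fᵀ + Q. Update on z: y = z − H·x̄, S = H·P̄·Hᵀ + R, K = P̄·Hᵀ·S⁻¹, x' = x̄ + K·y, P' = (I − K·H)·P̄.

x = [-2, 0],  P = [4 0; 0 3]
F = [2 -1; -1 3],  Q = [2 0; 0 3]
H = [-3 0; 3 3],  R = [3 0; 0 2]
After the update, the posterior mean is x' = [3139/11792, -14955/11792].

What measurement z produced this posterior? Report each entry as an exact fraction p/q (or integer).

z = [-1, -3]

x̄ = F·x = [-4, 2]
P̄ = F·P·Fᵀ + Q = [21 -17; -17 34]
S = H·P̄·Hᵀ + R = [192 -36; -36 191]
K = P̄·Hᵀ·S⁻¹ = [-3867/11792 3/2948; 3859/11792 969/2948]
x' − x̄ = [50307/11792, -38539/11792] = K·y
y = (KᵀK)⁻¹·Kᵀ·(x' − x̄) = [-13, 3]
z = y + H·x̄ = [-13, 3] + [12, -6] = [-1, -3]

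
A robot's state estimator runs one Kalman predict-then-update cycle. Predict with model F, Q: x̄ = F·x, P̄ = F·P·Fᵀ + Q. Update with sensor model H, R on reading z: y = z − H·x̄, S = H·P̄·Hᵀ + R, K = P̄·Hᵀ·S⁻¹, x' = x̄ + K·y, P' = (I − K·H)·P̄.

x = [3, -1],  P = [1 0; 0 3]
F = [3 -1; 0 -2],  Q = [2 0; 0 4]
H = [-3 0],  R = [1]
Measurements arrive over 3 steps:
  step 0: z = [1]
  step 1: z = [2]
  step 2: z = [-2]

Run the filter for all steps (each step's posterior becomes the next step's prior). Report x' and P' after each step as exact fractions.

step 0: x̄ = F·x = [10, 2]
step 0: P̄ = F·P·Fᵀ + Q = [14 6; 6 16]
step 0: y = z − H·x̄ = [31]
step 0: S = H·P̄·Hᵀ + R = [127]
step 0: K = P̄·Hᵀ·S⁻¹ = [-42/127; -18/127]
step 0: x' = x̄ + K·y = [-32/127, -304/127]
step 0: P' = (I − K·H)·P̄ = [14/127 6/127; 6/127 1708/127]
step 1: x̄ = F·x = [208/127, 608/127]
step 1: P̄ = F·P·Fᵀ + Q = [2052/127 3380/127; 3380/127 7340/127]
step 1: y = z − H·x̄ = [878/127]
step 1: S = H·P̄·Hᵀ + R = [18595/127]
step 1: K = P̄·Hᵀ·S⁻¹ = [-6156/18595; -2028/3719]
step 1: x' = x̄ + K·y = [-12104/18595, 3784/3719]
step 1: P' = (I − K·H)·P̄ = [2052/18595 676/3719; 676/3719 53020/3719]
step 2: x̄ = F·x = [-55232/18595, -7568/3719]
step 2: P̄ = F·P·Fᵀ + Q = [300478/18595 101984/3719; 101984/3719 226956/3719]
step 2: y = z − H·x̄ = [-202886/18595]
step 2: S = H·P̄·Hᵀ + R = [2722897/18595]
step 2: K = P̄·Hᵀ·S⁻¹ = [-901434/2722897; -1529760/2722897]
step 2: x' = x̄ + K·y = [1747636/2722897, 11149904/2722897]
step 2: P' = (I − K·H)·P̄ = [300478/2722897 509920/2722897; 509920/2722897 40318548/2722897]

step 0: x' = [-32/127, -304/127], P' = [14/127 6/127; 6/127 1708/127]
step 1: x' = [-12104/18595, 3784/3719], P' = [2052/18595 676/3719; 676/3719 53020/3719]
step 2: x' = [1747636/2722897, 11149904/2722897], P' = [300478/2722897 509920/2722897; 509920/2722897 40318548/2722897]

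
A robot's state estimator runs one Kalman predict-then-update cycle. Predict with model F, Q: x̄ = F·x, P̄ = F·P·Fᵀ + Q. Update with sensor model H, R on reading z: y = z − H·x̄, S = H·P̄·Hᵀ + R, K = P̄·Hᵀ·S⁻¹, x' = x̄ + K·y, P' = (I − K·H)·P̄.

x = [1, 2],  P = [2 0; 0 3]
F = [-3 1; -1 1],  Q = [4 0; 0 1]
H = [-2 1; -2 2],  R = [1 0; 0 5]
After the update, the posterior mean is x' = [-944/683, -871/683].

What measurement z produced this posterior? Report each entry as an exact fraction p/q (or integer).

z = [2, -3]

x̄ = F·x = [-1, 1]
P̄ = F·P·Fᵀ + Q = [25 9; 9 6]
S = H·P̄·Hᵀ + R = [71 58; 58 57]
K = P̄·Hᵀ·S⁻¹ = [-481/683 106/683; -336/683 270/683]
x' − x̄ = [-261/683, -1554/683] = K·y
y = (KᵀK)⁻¹·Kᵀ·(x' − x̄) = [-1, -7]
z = y + H·x̄ = [-1, -7] + [3, 4] = [2, -3]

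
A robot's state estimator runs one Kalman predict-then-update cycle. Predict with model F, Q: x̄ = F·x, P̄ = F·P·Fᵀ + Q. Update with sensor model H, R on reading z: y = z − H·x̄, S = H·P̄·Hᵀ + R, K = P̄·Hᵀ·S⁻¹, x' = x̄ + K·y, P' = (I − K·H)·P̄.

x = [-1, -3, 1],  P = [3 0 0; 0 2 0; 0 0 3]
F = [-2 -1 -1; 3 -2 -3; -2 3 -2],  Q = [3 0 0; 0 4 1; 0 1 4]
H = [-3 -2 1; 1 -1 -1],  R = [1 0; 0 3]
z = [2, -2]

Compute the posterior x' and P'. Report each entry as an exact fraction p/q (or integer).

x' = [-69381/36533, 39924/36533, -58376/36533]
P' = [462293/36533 -314133/36533 754097/36533; -314133/36533 229242/36533 -493107/36533; 754097/36533 -493107/36533 1280579/36533]

x̄ = F·x = [4, 0, -9]
P̄ = F·P·Fᵀ + Q = [20 -5 12; -5 66 -11; 12 -11 46]
y = z − H·x̄ = [23, -15]
S = H·P̄·Hᵀ + R = [403 58; 58 99]
K = P̄·Hᵀ·S⁻¹ = [-4516/36533 7443/36533; -9192/36533 -16756/36533; 4502/36533 -11125/36533]
x' = x̄ + K·y = [-69381/36533, 39924/36533, -58376/36533]
P' = (I − K·H)·P̄ = [462293/36533 -314133/36533 754097/36533; -314133/36533 229242/36533 -493107/36533; 754097/36533 -493107/36533 1280579/36533]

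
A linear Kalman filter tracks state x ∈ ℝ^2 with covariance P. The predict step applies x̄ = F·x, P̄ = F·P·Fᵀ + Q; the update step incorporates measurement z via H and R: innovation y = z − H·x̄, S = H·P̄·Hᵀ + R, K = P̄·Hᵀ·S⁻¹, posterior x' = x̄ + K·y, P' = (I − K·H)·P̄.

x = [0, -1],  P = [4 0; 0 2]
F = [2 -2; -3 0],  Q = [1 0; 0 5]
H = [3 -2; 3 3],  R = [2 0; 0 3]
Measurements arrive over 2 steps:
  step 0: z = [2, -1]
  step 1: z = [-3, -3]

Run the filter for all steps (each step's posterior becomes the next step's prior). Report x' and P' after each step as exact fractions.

step 0: x' = [5024/17231, -19827/34462], P' = [2270/17231 -24/17231; -24/17231 6817/34462]
step 1: x' = [-377515/443143, 174/443143], P' = [613266/4874573 -6882/4874573; -6882/4874573 3772355/19498292]

step 0: x̄ = F·x = [2, 0]
step 0: P̄ = F·P·Fᵀ + Q = [25 -24; -24 41]
step 0: y = z − H·x̄ = [-4, -7]
step 0: S = H·P̄·Hᵀ + R = [679 -93; -93 165]
step 0: K = P̄·Hᵀ·S⁻¹ = [3429/17231 2246/17231; -6889/34462 6769/34462]
step 0: x' = x̄ + K·y = [5024/17231, -19827/34462]
step 0: P' = (I − K·H)·P̄ = [2270/17231 -24/17231; -24/17231 6817/34462]
step 1: x̄ = F·x = [29875/17231, -15072/17231]
step 1: P̄ = F·P·Fᵀ + Q = [40137/17231 -13764/17231; -13764/17231 106585/17231]
step 1: y = z − H·x̄ = [-171462/17231, -96102/17231]
step 1: S = H·P̄·Hᵀ + R = [987203/17231 -319569/17231; -319569/17231 1124439/17231]
step 1: K = P̄·Hᵀ·S⁻¹ = [926781/4874573 606384/4874573; -3813647/19498292 3744827/19498292]
step 1: x' = x̄ + K·y = [-377515/443143, 174/443143]
step 1: P' = (I − K·H)·P̄ = [613266/4874573 -6882/4874573; -6882/4874573 3772355/19498292]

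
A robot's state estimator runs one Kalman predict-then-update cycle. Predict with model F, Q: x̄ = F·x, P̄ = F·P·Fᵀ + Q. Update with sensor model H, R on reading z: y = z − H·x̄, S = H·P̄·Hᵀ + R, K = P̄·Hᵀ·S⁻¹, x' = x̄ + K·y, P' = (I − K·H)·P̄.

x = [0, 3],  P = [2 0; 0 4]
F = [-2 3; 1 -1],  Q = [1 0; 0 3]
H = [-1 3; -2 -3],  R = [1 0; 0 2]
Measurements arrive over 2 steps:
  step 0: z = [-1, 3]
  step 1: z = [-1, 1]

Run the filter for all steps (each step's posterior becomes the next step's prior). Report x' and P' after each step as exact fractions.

step 0: x̄ = F·x = [9, -3]
step 0: P̄ = F·P·Fᵀ + Q = [45 -16; -16 9]
step 0: y = z − H·x̄ = [17, 12]
step 0: S = H·P̄·Hᵀ + R = [223 57; 57 71]
step 0: K = P̄·Hᵀ·S⁻¹ = [-4209/12584 -4065/12584; 346/1573 -167/1573]
step 0: x' = x̄ + K·y = [-7077/12584, -841/1573]
step 0: P' = (I − K·H)·P̄ = [4113/12584 -4/1573; -4/1573 114/1573]
step 1: x̄ = F·x = [-3015/6292, -349/12584]
step 1: P̄ = F·P·Fᵀ + Q = [9407/3146 -5561/6292; -5561/6292 42841/12584]
step 1: y = z − H·x̄ = [-1597/1144, -523/12584]
step 1: S = H·P̄·Hᵀ + R = [4153/104 -25177/1144; -25177/1144 427785/12584]
step 1: K = P̄·Hᵀ·S⁻¹ = [-3335305/10987594 -3235207/10987594; 1204084/5493797 -585359/5493797]
step 1: x' = x̄ + K·y = [-474561/10987594, -1808911/5493797]
step 1: P' = (I − K·H)·P̄ = [3268573/10987594 -11122/5493797; -11122/5493797 397654/5493797]

step 0: x' = [-7077/12584, -841/1573], P' = [4113/12584 -4/1573; -4/1573 114/1573]
step 1: x' = [-474561/10987594, -1808911/5493797], P' = [3268573/10987594 -11122/5493797; -11122/5493797 397654/5493797]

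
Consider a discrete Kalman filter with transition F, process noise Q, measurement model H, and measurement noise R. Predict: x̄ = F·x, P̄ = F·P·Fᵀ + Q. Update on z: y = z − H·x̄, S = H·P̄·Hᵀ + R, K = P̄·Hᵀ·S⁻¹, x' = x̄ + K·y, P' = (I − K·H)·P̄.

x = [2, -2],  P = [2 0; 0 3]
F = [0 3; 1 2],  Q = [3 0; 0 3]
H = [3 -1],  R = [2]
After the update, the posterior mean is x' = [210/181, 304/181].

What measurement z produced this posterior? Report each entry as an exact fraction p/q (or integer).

x̄ = F·x = [-6, -2]
P̄ = F·P·Fᵀ + Q = [30 18; 18 17]
S = H·P̄·Hᵀ + R = [181]
K = P̄·Hᵀ·S⁻¹ = [72/181; 37/181]
x' − x̄ = [1296/181, 666/181] = K·y
y = (KᵀK)⁻¹·Kᵀ·(x' − x̄) = [18]
z = y + H·x̄ = [18] + [-16] = [2]

z = [2]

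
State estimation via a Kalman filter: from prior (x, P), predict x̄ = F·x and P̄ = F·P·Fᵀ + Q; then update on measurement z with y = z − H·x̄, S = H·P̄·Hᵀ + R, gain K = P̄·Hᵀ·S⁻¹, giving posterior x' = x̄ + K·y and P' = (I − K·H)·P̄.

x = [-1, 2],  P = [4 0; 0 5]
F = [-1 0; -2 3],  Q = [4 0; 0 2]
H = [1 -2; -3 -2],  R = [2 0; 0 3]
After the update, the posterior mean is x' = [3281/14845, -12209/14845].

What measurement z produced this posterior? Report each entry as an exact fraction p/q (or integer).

z = [2, 1]

x̄ = F·x = [1, 8]
P̄ = F·P·Fᵀ + Q = [8 8; 8 63]
S = H·P̄·Hᵀ + R = [230 260; 260 423]
K = P̄·Hᵀ·S⁻¹ = [3508/14845 -712/2969; -5457/14845 -382/2969]
x' − x̄ = [-11564/14845, -130969/14845] = K·y
y = (KᵀK)⁻¹·Kᵀ·(x' − x̄) = [17, 20]
z = y + H·x̄ = [17, 20] + [-15, -19] = [2, 1]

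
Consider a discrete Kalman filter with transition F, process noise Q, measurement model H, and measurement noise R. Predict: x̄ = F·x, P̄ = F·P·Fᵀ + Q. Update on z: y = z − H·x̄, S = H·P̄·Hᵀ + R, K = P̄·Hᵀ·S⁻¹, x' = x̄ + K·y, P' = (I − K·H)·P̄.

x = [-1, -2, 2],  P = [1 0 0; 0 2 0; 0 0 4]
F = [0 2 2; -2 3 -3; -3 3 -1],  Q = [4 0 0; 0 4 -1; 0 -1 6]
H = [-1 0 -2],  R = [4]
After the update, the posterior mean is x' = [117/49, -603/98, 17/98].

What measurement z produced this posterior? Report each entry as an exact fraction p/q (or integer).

z = [-3]

x̄ = F·x = [0, -10, -5]
P̄ = F·P·Fᵀ + Q = [28 -12 4; -12 62 35; 4 35 37]
S = H·P̄·Hᵀ + R = [196]
K = P̄·Hᵀ·S⁻¹ = [-9/49; -29/98; -39/98]
x' − x̄ = [117/49, 377/98, 507/98] = K·y
y = (KᵀK)⁻¹·Kᵀ·(x' − x̄) = [-13]
z = y + H·x̄ = [-13] + [10] = [-3]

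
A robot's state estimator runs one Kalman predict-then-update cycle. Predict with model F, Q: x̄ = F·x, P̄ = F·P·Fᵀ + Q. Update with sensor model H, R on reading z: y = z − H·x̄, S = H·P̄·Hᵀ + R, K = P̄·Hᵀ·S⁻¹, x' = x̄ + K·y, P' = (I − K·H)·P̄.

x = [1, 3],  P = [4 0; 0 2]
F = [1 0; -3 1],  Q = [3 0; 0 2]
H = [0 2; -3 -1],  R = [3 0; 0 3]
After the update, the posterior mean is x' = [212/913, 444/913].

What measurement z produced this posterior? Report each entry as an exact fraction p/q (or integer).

z = [1, -1]

x̄ = F·x = [1, 0]
P̄ = F·P·Fᵀ + Q = [7 -12; -12 40]
S = H·P̄·Hᵀ + R = [163 -8; -8 34]
K = P̄·Hᵀ·S⁻¹ = [-148/913 -553/1826; 448/913 -2/913]
x' − x̄ = [-701/913, 444/913] = K·y
y = (KᵀK)⁻¹·Kᵀ·(x' − x̄) = [1, 2]
z = y + H·x̄ = [1, 2] + [0, -3] = [1, -1]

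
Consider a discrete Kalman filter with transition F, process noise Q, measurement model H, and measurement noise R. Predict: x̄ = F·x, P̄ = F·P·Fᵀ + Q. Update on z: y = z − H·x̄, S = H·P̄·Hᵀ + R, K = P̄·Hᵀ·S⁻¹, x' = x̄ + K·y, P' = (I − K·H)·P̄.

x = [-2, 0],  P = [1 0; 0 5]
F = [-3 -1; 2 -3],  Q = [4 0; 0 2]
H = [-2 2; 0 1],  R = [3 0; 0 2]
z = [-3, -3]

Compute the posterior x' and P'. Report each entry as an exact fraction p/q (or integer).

x̄ = F·x = [6, -4]
P̄ = F·P·Fᵀ + Q = [18 9; 9 51]
y = z − H·x̄ = [17, 1]
S = H·P̄·Hᵀ + R = [207 84; 84 53]
K = P̄·Hᵀ·S⁻¹ = [-38/87 25/29; 56/1305 389/435]
x' = x̄ + K·y = [-49/87, -3101/1305]
P' = (I − K·H)·P̄ = [69/29 50/29; 50/29 778/435]

x' = [-49/87, -3101/1305]
P' = [69/29 50/29; 50/29 778/435]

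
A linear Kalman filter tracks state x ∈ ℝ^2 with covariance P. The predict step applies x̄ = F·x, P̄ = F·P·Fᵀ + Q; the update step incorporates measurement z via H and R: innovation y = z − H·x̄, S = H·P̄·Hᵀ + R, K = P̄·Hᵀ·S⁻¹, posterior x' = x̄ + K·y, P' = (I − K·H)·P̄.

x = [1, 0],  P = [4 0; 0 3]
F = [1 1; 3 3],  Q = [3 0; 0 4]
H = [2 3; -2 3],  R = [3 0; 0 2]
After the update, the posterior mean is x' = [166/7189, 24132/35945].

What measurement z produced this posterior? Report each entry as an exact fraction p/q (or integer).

x̄ = F·x = [1, 3]
P̄ = F·P·Fᵀ + Q = [10 21; 21 67]
S = H·P̄·Hᵀ + R = [898 563; 563 393]
K = P̄·Hᵀ·S⁻¹ = [1682/7189 -1623/7189; 5982/35945 5973/35945]
x' − x̄ = [-7023/7189, -83703/35945] = K·y
y = (KᵀK)⁻¹·Kᵀ·(x' − x̄) = [-9, -5]
z = y + H·x̄ = [-9, -5] + [11, 7] = [2, 2]

z = [2, 2]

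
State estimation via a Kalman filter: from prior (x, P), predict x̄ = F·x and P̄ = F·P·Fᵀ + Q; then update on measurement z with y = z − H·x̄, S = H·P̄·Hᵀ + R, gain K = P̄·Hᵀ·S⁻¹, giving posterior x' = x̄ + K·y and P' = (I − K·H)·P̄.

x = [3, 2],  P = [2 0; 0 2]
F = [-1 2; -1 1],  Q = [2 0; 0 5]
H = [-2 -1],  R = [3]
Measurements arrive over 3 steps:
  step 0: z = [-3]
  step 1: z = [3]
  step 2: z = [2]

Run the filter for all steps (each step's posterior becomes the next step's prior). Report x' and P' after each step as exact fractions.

step 0: x' = [12/7, -1/2], P' = [9/7 -3/2; -3/2 15/4]
step 1: x' = [-4599/4657, -5163/4657], P' = [5962/4657 -6728/4657; -6728/4657 16783/4657]
step 2: x' = [-760191/749585, 2620/149917], P' = [958728/749585 -216480/149917; -216480/149917 540306/149917]

step 0: x̄ = F·x = [1, -1]
step 0: P̄ = F·P·Fᵀ + Q = [12 6; 6 9]
step 0: y = z − H·x̄ = [-2]
step 0: S = H·P̄·Hᵀ + R = [84]
step 0: K = P̄·Hᵀ·S⁻¹ = [-5/14; -1/4]
step 0: x' = x̄ + K·y = [12/7, -1/2]
step 0: P' = (I − K·H)·P̄ = [9/7 -3/2; -3/2 15/4]
step 1: x̄ = F·x = [-19/7, -31/14]
step 1: P̄ = F·P·Fᵀ + Q = [170/7 93/7; 93/7 365/28]
step 1: y = z − H·x̄ = [-65/14]
step 1: S = H·P̄·Hᵀ + R = [4657/28]
step 1: K = P̄·Hᵀ·S⁻¹ = [-1732/4657; -1109/4657]
step 1: x' = x̄ + K·y = [-4599/4657, -5163/4657]
step 1: P' = (I − K·H)·P̄ = [5962/4657 -6728/4657; -6728/4657 16783/4657]
step 2: x̄ = F·x = [-5727/4657, -564/4657]
step 2: P̄ = F·P·Fᵀ + Q = [109320/4657 59712/4657; 59712/4657 59486/4657]
step 2: y = z − H·x̄ = [-2704/4657]
step 2: S = H·P̄·Hᵀ + R = [749585/4657]
step 2: K = P̄·Hᵀ·S⁻¹ = [-278352/749585; -35782/149917]
step 2: x' = x̄ + K·y = [-760191/749585, 2620/149917]
step 2: P' = (I − K·H)·P̄ = [958728/749585 -216480/149917; -216480/149917 540306/149917]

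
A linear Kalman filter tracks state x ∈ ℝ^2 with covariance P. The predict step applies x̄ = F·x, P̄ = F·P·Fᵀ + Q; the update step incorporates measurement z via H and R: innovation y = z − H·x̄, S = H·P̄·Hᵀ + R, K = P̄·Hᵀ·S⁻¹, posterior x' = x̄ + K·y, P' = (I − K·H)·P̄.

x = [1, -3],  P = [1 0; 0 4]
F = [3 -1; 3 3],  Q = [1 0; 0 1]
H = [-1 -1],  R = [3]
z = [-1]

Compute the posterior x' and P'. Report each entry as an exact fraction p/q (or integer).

x' = [353/57, -299/57]
P' = [677/57 -644/57; -644/57 773/57]

x̄ = F·x = [6, -6]
P̄ = F·P·Fᵀ + Q = [14 -3; -3 46]
y = z − H·x̄ = [-1]
S = H·P̄·Hᵀ + R = [57]
K = P̄·Hᵀ·S⁻¹ = [-11/57; -43/57]
x' = x̄ + K·y = [353/57, -299/57]
P' = (I − K·H)·P̄ = [677/57 -644/57; -644/57 773/57]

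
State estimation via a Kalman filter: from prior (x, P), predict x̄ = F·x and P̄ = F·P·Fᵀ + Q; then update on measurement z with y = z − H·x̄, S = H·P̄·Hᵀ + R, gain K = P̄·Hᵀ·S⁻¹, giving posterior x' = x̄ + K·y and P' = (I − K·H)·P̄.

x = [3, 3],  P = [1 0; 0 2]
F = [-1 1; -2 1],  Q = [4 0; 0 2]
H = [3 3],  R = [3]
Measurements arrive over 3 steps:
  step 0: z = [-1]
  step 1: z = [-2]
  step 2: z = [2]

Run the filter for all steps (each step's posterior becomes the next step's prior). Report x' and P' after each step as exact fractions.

step 0: x' = [44/35, -57/35], P' = [127/70 -58/35; -58/35 64/35]
step 1: x' = [-1645/10471, -5781/10471], P' = [18689/10471 -17192/10471; -17192/10471 19162/10471]
step 2: x' = [19479/119416, 96013/194051], P' = [212999/119416 -24488/14927; -24488/14927 354812/194051]

step 0: x̄ = F·x = [0, -3]
step 0: P̄ = F·P·Fᵀ + Q = [7 4; 4 8]
step 0: y = z − H·x̄ = [8]
step 0: S = H·P̄·Hᵀ + R = [210]
step 0: K = P̄·Hᵀ·S⁻¹ = [11/70; 6/35]
step 0: x' = x̄ + K·y = [44/35, -57/35]
step 0: P' = (I − K·H)·P̄ = [127/70 -58/35; -58/35 64/35]
step 1: x̄ = F·x = [-101/35, -29/7]
step 1: P̄ = F·P·Fᵀ + Q = [767/70 73/7; 73/7 124/7]
step 1: y = z − H·x̄ = [668/35]
step 1: S = H·P̄·Hᵀ + R = [31413/70]
step 1: K = P̄·Hᵀ·S⁻¹ = [1497/10471; 1970/10471]
step 1: x' = x̄ + K·y = [-1645/10471, -5781/10471]
step 1: P' = (I − K·H)·P̄ = [18689/10471 -17192/10471; -17192/10471 19162/10471]
step 2: x̄ = F·x = [-4136/10471, -2491/10471]
step 2: P̄ = F·P·Fᵀ + Q = [114119/10471 108116/10471; 108116/10471 183628/10471]
step 2: y = z − H·x̄ = [40823/10471]
step 2: S = H·P̄·Hᵀ + R = [4657224/10471]
step 2: K = P̄·Hᵀ·S⁻¹ = [17095/119416; 36468/194051]
step 2: x' = x̄ + K·y = [19479/119416, 96013/194051]
step 2: P' = (I − K·H)·P̄ = [212999/119416 -24488/14927; -24488/14927 354812/194051]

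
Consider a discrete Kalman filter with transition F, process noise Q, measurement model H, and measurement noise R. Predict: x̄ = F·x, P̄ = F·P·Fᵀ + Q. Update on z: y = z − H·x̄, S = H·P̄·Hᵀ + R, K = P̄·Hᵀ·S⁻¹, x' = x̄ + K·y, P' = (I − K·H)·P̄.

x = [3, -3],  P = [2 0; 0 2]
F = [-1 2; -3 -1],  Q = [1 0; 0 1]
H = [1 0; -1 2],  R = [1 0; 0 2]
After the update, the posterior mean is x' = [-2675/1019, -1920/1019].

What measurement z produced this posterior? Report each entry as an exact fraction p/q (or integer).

z = [-2, -1]

x̄ = F·x = [-9, -6]
P̄ = F·P·Fᵀ + Q = [11 2; 2 21]
S = H·P̄·Hᵀ + R = [12 -7; -7 89]
K = P̄·Hᵀ·S⁻¹ = [930/1019 -7/1019; 458/1019 494/1019]
x' − x̄ = [6496/1019, 4194/1019] = K·y
y = (KᵀK)⁻¹·Kᵀ·(x' − x̄) = [7, 2]
z = y + H·x̄ = [7, 2] + [-9, -3] = [-2, -1]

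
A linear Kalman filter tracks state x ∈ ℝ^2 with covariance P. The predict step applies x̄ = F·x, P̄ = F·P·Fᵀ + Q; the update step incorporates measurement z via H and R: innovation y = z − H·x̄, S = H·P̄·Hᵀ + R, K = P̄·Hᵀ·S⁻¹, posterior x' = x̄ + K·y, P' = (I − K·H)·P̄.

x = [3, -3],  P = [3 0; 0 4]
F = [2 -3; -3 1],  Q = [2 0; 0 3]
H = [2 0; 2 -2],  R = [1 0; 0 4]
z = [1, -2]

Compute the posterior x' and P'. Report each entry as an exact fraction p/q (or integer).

x̄ = F·x = [15, -12]
P̄ = F·P·Fᵀ + Q = [50 -30; -30 34]
y = z − H·x̄ = [-29, -56]
S = H·P̄·Hᵀ + R = [201 320; 320 580]
K = P̄·Hᵀ·S⁻¹ = [340/709 8/709; 308/709 -1632/3545]
x' = x̄ + K·y = [327/709, 4192/3545]
P' = (I − K·H)·P̄ = [170/709 154/709; 154/709 4034/3545]

x' = [327/709, 4192/3545]
P' = [170/709 154/709; 154/709 4034/3545]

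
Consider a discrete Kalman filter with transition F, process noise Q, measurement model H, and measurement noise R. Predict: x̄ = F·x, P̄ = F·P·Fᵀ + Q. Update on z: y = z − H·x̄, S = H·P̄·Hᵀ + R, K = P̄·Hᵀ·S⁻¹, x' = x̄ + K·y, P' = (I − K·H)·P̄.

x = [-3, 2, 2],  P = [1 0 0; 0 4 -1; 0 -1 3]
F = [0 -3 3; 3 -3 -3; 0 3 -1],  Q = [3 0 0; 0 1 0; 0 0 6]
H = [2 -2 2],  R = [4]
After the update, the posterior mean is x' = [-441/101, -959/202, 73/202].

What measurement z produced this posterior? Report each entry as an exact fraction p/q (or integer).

z = [1]

x̄ = F·x = [0, -21, 4]
P̄ = F·P·Fᵀ + Q = [84 9 -57; 9 55 -21; -57 -21 51]
S = H·P̄·Hᵀ + R = [404]
K = P̄·Hᵀ·S⁻¹ = [9/101; -67/202; 15/202]
x' − x̄ = [-441/101, 3283/202, -735/202] = K·y
y = (KᵀK)⁻¹·Kᵀ·(x' − x̄) = [-49]
z = y + H·x̄ = [-49] + [50] = [1]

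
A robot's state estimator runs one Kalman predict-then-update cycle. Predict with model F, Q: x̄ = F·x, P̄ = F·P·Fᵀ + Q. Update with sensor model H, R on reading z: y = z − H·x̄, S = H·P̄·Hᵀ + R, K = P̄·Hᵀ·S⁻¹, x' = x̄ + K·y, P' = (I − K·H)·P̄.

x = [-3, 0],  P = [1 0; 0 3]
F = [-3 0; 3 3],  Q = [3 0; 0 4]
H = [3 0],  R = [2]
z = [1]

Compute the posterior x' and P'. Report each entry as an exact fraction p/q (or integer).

x' = [27/55, -144/55]
P' = [12/55 -9/55; -9/55 3671/110]

x̄ = F·x = [9, -9]
P̄ = F·P·Fᵀ + Q = [12 -9; -9 40]
y = z − H·x̄ = [-26]
S = H·P̄·Hᵀ + R = [110]
K = P̄·Hᵀ·S⁻¹ = [18/55; -27/110]
x' = x̄ + K·y = [27/55, -144/55]
P' = (I − K·H)·P̄ = [12/55 -9/55; -9/55 3671/110]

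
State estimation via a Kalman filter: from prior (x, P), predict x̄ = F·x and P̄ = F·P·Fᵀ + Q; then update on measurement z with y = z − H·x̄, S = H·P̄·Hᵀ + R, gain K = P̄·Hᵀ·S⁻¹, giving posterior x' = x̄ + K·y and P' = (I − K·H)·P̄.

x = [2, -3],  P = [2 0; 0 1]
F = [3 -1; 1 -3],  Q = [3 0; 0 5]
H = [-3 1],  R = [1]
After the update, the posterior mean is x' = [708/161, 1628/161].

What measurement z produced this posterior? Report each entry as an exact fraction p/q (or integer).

x̄ = F·x = [9, 11]
P̄ = F·P·Fᵀ + Q = [22 9; 9 16]
S = H·P̄·Hᵀ + R = [161]
K = P̄·Hᵀ·S⁻¹ = [-57/161; -11/161]
x' − x̄ = [-741/161, -143/161] = K·y
y = (KᵀK)⁻¹·Kᵀ·(x' − x̄) = [13]
z = y + H·x̄ = [13] + [-16] = [-3]

z = [-3]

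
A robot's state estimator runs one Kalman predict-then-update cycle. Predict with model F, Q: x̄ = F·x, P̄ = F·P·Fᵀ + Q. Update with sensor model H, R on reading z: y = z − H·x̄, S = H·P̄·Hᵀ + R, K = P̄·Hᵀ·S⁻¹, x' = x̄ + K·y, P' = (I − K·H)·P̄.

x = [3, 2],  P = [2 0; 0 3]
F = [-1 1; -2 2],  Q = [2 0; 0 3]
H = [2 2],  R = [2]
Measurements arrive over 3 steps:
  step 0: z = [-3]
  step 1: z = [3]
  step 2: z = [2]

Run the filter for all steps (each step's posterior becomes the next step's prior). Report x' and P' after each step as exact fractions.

step 0: x̄ = F·x = [-1, -2]
step 0: P̄ = F·P·Fᵀ + Q = [7 10; 10 23]
step 0: y = z − H·x̄ = [3]
step 0: S = H·P̄·Hᵀ + R = [202]
step 0: K = P̄·Hᵀ·S⁻¹ = [17/101; 33/101]
step 0: x' = x̄ + K·y = [-50/101, -103/101]
step 0: P' = (I − K·H)·P̄ = [129/101 -112/101; -112/101 145/101]
step 1: x̄ = F·x = [-53/101, -106/101]
step 1: P̄ = F·P·Fᵀ + Q = [700/101 996/101; 996/101 2295/101]
step 1: y = z − H·x̄ = [621/101]
step 1: S = H·P̄·Hᵀ + R = [20150/101]
step 1: K = P̄·Hᵀ·S⁻¹ = [1696/10075; 3291/10075]
step 1: x' = x̄ + K·y = [5141/10075, 9661/10075]
step 1: P' = (I − K·H)·P̄ = [12868/10075 -11172/10075; -11172/10075 14463/10075]
step 2: x̄ = F·x = [904/2015, 1808/2015]
step 2: P̄ = F·P·Fᵀ + Q = [2793/403 3974/403; 3974/403 9157/403]
step 2: y = z − H·x̄ = [-1394/2015]
step 2: S = H·P̄·Hᵀ + R = [80398/403]
step 2: K = P̄·Hᵀ·S⁻¹ = [6767/40199; 13131/40199]
step 2: x' = x̄ + K·y = [66766/200995, 134926/200995]
step 2: P' = (I − K·H)·P̄ = [51343/40199 -44576/40199; -44576/40199 57707/40199]

step 0: x' = [-50/101, -103/101], P' = [129/101 -112/101; -112/101 145/101]
step 1: x' = [5141/10075, 9661/10075], P' = [12868/10075 -11172/10075; -11172/10075 14463/10075]
step 2: x' = [66766/200995, 134926/200995], P' = [51343/40199 -44576/40199; -44576/40199 57707/40199]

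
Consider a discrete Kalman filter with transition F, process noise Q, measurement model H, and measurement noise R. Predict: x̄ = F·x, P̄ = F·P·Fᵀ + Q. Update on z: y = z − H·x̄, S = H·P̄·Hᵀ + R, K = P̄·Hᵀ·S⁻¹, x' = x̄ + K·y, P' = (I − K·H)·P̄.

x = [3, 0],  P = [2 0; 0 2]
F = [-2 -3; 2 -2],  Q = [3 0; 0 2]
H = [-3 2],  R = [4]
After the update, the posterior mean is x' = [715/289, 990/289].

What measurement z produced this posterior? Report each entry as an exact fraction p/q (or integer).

z = [-1]

x̄ = F·x = [-6, 6]
P̄ = F·P·Fᵀ + Q = [29 4; 4 18]
S = H·P̄·Hᵀ + R = [289]
K = P̄·Hᵀ·S⁻¹ = [-79/289; 24/289]
x' − x̄ = [2449/289, -744/289] = K·y
y = (KᵀK)⁻¹·Kᵀ·(x' − x̄) = [-31]
z = y + H·x̄ = [-31] + [30] = [-1]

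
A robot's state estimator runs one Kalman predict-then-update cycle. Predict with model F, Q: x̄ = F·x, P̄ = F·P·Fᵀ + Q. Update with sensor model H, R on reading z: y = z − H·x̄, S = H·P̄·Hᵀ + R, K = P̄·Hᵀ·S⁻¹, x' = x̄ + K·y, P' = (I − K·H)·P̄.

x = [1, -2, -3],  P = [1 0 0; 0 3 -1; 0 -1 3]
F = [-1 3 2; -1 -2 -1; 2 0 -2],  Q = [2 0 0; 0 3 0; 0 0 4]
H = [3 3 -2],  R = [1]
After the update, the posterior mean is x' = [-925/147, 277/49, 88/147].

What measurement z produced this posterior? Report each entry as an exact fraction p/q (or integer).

z = [-3]

x̄ = F·x = [-13, 6, 8]
P̄ = F·P·Fᵀ + Q = [30 -16 -8; -16 15 0; -8 0 20]
S = H·P̄·Hᵀ + R = [294]
K = P̄·Hᵀ·S⁻¹ = [29/147; -1/98; -32/147]
x' − x̄ = [986/147, -17/49, -1088/147] = K·y
y = (KᵀK)⁻¹·Kᵀ·(x' − x̄) = [34]
z = y + H·x̄ = [34] + [-37] = [-3]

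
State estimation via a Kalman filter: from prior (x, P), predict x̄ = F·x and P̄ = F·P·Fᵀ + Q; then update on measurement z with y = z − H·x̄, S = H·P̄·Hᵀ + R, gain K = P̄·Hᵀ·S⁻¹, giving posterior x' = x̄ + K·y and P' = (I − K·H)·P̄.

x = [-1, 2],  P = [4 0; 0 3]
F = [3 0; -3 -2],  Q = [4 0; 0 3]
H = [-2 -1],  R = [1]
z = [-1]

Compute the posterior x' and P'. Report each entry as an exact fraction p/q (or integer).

x' = [37/17, -59/17]
P' = [196/17 -381/17; -381/17 3027/68]

x̄ = F·x = [-3, -1]
P̄ = F·P·Fᵀ + Q = [40 -36; -36 51]
y = z − H·x̄ = [-8]
S = H·P̄·Hᵀ + R = [68]
K = P̄·Hᵀ·S⁻¹ = [-11/17; 21/68]
x' = x̄ + K·y = [37/17, -59/17]
P' = (I − K·H)·P̄ = [196/17 -381/17; -381/17 3027/68]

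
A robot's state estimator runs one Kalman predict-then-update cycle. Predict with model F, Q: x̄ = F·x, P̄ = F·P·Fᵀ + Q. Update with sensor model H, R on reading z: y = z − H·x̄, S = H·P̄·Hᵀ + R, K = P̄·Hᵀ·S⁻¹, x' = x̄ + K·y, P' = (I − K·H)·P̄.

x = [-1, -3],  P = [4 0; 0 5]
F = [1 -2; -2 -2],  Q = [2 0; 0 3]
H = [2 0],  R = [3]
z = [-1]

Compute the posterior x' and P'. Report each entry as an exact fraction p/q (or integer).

x̄ = F·x = [5, 8]
P̄ = F·P·Fᵀ + Q = [26 12; 12 39]
y = z − H·x̄ = [-11]
S = H·P̄·Hᵀ + R = [107]
K = P̄·Hᵀ·S⁻¹ = [52/107; 24/107]
x' = x̄ + K·y = [-37/107, 592/107]
P' = (I − K·H)·P̄ = [78/107 36/107; 36/107 3597/107]

x' = [-37/107, 592/107]
P' = [78/107 36/107; 36/107 3597/107]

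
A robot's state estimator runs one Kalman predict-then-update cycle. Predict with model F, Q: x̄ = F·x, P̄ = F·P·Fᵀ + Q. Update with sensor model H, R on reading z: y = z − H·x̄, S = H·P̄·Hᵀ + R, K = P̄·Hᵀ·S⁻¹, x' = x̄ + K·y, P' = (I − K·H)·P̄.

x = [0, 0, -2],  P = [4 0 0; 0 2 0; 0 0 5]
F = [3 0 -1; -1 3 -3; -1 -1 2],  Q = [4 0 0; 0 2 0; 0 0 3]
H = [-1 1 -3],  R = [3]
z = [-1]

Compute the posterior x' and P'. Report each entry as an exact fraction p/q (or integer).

x̄ = F·x = [2, 6, -4]
P̄ = F·P·Fᵀ + Q = [45 3 -22; 3 69 -32; -22 -32 29]
y = z − H·x̄ = [-17]
S = H·P̄·Hᵀ + R = [432]
K = P̄·Hᵀ·S⁻¹ = [1/18; 3/8; -97/432]
x' = x̄ + K·y = [19/18, -3/8, -79/432]
P' = (I − K·H)·P̄ = [131/3 -6 -299/18; -6 33/4 35/8; -299/18 35/8 3119/432]

x' = [19/18, -3/8, -79/432]
P' = [131/3 -6 -299/18; -6 33/4 35/8; -299/18 35/8 3119/432]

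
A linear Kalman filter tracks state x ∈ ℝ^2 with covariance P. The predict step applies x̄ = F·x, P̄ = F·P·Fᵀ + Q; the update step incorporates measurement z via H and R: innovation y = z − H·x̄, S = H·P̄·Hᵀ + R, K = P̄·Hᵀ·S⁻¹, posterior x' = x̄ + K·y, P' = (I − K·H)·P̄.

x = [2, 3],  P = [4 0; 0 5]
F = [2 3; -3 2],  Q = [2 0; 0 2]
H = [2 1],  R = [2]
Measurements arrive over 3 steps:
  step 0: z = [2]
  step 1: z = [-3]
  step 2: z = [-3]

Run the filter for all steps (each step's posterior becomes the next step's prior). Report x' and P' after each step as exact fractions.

step 0: x̄ = F·x = [13, 0]
step 0: P̄ = F·P·Fᵀ + Q = [63 6; 6 58]
step 0: y = z − H·x̄ = [-24]
step 0: S = H·P̄·Hᵀ + R = [336]
step 0: K = P̄·Hᵀ·S⁻¹ = [11/28; 5/24]
step 0: x' = x̄ + K·y = [25/7, -5]
step 0: P' = (I − K·H)·P̄ = [78/7 -43/2; -43/2 521/12]
step 1: x̄ = F·x = [-55/7, -145/7]
step 1: P̄ = F·P·Fᵀ + Q = [5021/28 2108/7; 2108/7 11213/21]
step 1: y = z − H·x̄ = [234/7]
step 1: S = H·P̄·Hᵀ + R = [51614/21]
step 1: K = P̄·Hᵀ·S⁻¹ = [27711/103228; 23861/51614]
step 1: x' = x̄ + K·y = [57631/51614, -135754/25807]
step 1: P' = (I − K·H)·P̄ = [455341/206456 -399919/103228; -399919/103228 447641/51614]
step 2: x̄ = F·x = [-349631/25807, -715909/51614]
step 2: P̄ = F·P·Fᵀ + Q = [1093912/25807 1501316/25807; 1501316/25807 21271293/206456]
step 2: y = z − H·x̄ = [1959591/51614]
step 2: S = H·P̄·Hᵀ + R = [104731501/206456]
step 2: K = P̄·Hᵀ·S⁻¹ = [4216160/14961643; 45292349/104731501]
step 2: x' = x̄ + K·y = [-42627179/14961643, 266909275/104731501]
step 2: P' = (I − K·H)·P̄ = [31492088/14961643 -54551856/14961643; -54551856/14961643 854310682/104731501]

step 0: x' = [25/7, -5], P' = [78/7 -43/2; -43/2 521/12]
step 1: x' = [57631/51614, -135754/25807], P' = [455341/206456 -399919/103228; -399919/103228 447641/51614]
step 2: x' = [-42627179/14961643, 266909275/104731501], P' = [31492088/14961643 -54551856/14961643; -54551856/14961643 854310682/104731501]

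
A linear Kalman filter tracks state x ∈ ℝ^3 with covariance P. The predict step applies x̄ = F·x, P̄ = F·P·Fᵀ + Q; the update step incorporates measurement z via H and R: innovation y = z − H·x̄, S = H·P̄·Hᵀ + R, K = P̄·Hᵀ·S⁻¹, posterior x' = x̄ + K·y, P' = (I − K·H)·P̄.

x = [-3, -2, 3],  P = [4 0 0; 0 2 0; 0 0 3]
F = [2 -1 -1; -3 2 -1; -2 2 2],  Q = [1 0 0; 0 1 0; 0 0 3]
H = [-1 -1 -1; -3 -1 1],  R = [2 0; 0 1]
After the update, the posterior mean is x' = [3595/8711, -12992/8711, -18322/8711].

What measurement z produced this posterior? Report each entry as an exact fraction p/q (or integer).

z = [3, -2]

x̄ = F·x = [-7, 2, 8]
P̄ = F·P·Fᵀ + Q = [22 -25 -26; -25 48 26; -26 26 39]
S = H·P̄·Hᵀ + R = [61 -77; -77 240]
K = P̄·Hᵀ·S⁻¹ = [1801/8711 -1854/8711; -7679/8711 -540/8711; -2353/8711 2548/8711]
x' − x̄ = [64572/8711, -30414/8711, -88010/8711] = K·y
y = (KᵀK)⁻¹·Kᵀ·(x' − x̄) = [6, -29]
z = y + H·x̄ = [6, -29] + [-3, 27] = [3, -2]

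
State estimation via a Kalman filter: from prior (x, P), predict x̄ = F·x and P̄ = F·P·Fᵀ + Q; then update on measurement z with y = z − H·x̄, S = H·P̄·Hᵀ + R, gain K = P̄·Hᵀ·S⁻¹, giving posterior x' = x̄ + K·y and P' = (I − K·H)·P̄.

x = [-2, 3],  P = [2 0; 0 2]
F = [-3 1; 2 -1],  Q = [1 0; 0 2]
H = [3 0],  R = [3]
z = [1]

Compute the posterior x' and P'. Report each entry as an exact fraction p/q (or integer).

x' = [15/32, -21/16]
P' = [21/64 -7/32; -7/32 45/16]

x̄ = F·x = [9, -7]
P̄ = F·P·Fᵀ + Q = [21 -14; -14 12]
y = z − H·x̄ = [-26]
S = H·P̄·Hᵀ + R = [192]
K = P̄·Hᵀ·S⁻¹ = [21/64; -7/32]
x' = x̄ + K·y = [15/32, -21/16]
P' = (I − K·H)·P̄ = [21/64 -7/32; -7/32 45/16]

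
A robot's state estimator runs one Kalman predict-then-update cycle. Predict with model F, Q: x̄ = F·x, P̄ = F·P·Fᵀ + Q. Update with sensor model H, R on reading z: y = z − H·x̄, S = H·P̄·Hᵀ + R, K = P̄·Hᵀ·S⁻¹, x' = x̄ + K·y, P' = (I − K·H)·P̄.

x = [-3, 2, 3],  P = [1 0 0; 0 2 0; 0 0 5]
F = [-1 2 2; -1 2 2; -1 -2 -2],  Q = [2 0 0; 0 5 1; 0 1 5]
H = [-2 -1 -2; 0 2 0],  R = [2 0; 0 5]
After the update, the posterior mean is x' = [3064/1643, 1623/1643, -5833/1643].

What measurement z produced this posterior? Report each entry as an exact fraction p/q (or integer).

x̄ = F·x = [13, 13, -7]
P̄ = F·P·Fᵀ + Q = [31 29 -27; 29 34 -26; -27 -26 34]
S = H·P̄·Hᵀ + R = [92 -80; -80 141]
K = P̄·Hᵀ·S⁻¹ = [-577/6572 594/1643; -50/1643 764/1643; -617/1643 -956/1643]
x' − x̄ = [-18295/1643, -19736/1643, 5668/1643] = K·y
y = (KᵀK)⁻¹·Kᵀ·(x' − x̄) = [28, -24]
z = y + H·x̄ = [28, -24] + [-25, 26] = [3, 2]

z = [3, 2]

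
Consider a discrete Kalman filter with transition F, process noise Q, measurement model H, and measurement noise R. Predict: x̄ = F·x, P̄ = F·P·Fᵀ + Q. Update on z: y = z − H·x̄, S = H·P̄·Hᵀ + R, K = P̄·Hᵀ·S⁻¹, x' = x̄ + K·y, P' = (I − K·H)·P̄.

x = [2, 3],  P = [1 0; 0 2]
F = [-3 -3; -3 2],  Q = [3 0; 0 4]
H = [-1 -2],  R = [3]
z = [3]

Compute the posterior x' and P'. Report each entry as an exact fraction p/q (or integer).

x̄ = F·x = [-15, 0]
P̄ = F·P·Fᵀ + Q = [30 -3; -3 21]
y = z − H·x̄ = [-12]
S = H·P̄·Hᵀ + R = [105]
K = P̄·Hᵀ·S⁻¹ = [-8/35; -13/35]
x' = x̄ + K·y = [-429/35, 156/35]
P' = (I − K·H)·P̄ = [858/35 -417/35; -417/35 228/35]

x' = [-429/35, 156/35]
P' = [858/35 -417/35; -417/35 228/35]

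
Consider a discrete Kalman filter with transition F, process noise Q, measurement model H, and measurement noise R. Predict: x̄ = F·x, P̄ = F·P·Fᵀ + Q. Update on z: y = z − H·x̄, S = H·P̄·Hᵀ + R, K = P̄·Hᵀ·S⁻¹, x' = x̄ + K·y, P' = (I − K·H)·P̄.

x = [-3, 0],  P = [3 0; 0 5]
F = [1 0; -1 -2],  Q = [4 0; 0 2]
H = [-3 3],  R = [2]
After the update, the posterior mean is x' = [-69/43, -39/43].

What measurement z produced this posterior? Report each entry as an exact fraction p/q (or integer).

z = [2]

x̄ = F·x = [-3, 3]
P̄ = F·P·Fᵀ + Q = [7 -3; -3 25]
S = H·P̄·Hᵀ + R = [344]
K = P̄·Hᵀ·S⁻¹ = [-15/172; 21/86]
x' − x̄ = [60/43, -168/43] = K·y
y = (KᵀK)⁻¹·Kᵀ·(x' − x̄) = [-16]
z = y + H·x̄ = [-16] + [18] = [2]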